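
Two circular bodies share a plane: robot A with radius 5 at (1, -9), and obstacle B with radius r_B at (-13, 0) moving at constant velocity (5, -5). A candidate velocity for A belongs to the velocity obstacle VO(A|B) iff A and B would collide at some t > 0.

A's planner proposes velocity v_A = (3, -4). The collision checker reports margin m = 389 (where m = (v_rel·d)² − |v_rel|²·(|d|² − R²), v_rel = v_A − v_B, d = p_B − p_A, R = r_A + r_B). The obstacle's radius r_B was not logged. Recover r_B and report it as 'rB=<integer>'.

m = 389
d = (-14, 9);  v_rel = (-2, 1),  |v_rel|² = 5
v_rel×d = (-2)·(9) − (1)·(-14) = -4
since m = R²·5 − (-4)²:  R² = (16 + 389) / 5 = 81
R = √81 = 9  ⇒  r_B = 9 − 5 = 4

rB=4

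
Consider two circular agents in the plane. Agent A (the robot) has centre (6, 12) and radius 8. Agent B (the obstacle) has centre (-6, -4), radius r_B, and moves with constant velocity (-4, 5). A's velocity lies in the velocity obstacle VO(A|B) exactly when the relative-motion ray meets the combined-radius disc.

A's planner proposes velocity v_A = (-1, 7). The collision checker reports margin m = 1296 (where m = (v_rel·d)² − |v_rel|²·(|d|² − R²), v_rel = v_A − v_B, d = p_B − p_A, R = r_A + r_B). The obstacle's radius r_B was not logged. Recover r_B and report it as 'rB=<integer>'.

m = 1296
d = (-12, -16);  v_rel = (3, 2),  |v_rel|² = 13
v_rel×d = (3)·(-16) − (2)·(-12) = -24
since m = R²·13 − (-24)²:  R² = (576 + 1296) / 13 = 144
R = √144 = 12  ⇒  r_B = 12 − 8 = 4

rB=4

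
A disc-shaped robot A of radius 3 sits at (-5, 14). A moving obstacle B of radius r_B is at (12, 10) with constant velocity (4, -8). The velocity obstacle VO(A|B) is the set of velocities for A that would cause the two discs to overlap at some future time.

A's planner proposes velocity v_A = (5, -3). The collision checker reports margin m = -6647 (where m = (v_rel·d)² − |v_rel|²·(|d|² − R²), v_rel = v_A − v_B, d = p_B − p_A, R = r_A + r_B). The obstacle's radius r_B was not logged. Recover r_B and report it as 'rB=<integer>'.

m = -6647
d = (17, -4);  v_rel = (1, 5),  |v_rel|² = 26
v_rel×d = (1)·(-4) − (5)·(17) = -89
since m = R²·26 − (-89)²:  R² = (7921 + -6647) / 26 = 49
R = √49 = 7  ⇒  r_B = 7 − 3 = 4

rB=4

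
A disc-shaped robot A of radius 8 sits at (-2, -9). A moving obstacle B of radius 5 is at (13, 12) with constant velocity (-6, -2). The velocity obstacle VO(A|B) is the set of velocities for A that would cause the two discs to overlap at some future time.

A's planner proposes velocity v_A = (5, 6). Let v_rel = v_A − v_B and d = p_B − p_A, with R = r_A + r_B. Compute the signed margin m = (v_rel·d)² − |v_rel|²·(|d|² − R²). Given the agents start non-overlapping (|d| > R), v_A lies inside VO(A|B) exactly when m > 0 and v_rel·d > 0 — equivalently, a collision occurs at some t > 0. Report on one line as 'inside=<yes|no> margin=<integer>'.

d = (15, 21),  |d|² = 666;  R = 8+5 = 13,  c = 666−13² = 497
v_rel = (11, 8),  |v_rel|² = 185;  v_rel·d = (11)·(15) + (8)·(21) = 333
185·t² − 666·t + 497 = 0  ⇒  m = 333² − 185·497 = 18944
m = 18944 > 0,  v_rel·d = 333 > 0  ⇒  inside

inside=yes margin=18944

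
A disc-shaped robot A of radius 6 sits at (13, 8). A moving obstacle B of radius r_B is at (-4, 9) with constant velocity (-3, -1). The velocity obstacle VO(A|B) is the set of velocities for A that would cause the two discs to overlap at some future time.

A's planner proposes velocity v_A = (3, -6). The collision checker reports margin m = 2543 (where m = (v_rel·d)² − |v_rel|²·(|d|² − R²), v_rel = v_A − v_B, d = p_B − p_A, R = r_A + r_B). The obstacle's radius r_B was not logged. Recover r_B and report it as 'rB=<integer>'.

m = 2543
d = (-17, 1);  v_rel = (6, -5),  |v_rel|² = 61
v_rel×d = (6)·(1) − (-5)·(-17) = -79
since m = R²·61 − (-79)²:  R² = (6241 + 2543) / 61 = 144
R = √144 = 12  ⇒  r_B = 12 − 6 = 6

rB=6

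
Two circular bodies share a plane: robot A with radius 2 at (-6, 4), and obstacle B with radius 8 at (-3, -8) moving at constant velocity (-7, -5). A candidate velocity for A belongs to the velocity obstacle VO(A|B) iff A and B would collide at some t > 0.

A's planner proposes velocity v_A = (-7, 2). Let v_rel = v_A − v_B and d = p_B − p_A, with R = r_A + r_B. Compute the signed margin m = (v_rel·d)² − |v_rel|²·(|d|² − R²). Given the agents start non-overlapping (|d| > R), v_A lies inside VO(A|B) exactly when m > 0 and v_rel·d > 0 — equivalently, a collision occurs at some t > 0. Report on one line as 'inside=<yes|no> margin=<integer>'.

d = (3, -12),  |d|² = 153;  R = 2+8 = 10,  c = 153−10² = 53
v_rel = (0, 7),  |v_rel|² = 49;  v_rel·d = (0)·(3) + (7)·(-12) = -84
49·t² + 168·t + 53 = 0  ⇒  m = (-84)² − 49·53 = 4459
m = 4459 > 0,  v_rel·d = -84 < 0  ⇒  outside

inside=no margin=4459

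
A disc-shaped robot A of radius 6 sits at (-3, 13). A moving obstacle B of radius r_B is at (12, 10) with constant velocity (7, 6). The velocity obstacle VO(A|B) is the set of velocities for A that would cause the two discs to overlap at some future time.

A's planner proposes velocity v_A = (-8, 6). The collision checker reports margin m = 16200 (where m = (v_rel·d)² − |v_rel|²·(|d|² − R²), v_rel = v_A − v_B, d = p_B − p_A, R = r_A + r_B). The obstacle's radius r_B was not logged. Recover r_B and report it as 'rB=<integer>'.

m = 16200
d = (15, -3);  v_rel = (-15, 0),  |v_rel|² = 225
v_rel×d = (-15)·(-3) − (0)·(15) = 45
since m = R²·225 − 45²:  R² = (2025 + 16200) / 225 = 81
R = √81 = 9  ⇒  r_B = 9 − 6 = 3

rB=3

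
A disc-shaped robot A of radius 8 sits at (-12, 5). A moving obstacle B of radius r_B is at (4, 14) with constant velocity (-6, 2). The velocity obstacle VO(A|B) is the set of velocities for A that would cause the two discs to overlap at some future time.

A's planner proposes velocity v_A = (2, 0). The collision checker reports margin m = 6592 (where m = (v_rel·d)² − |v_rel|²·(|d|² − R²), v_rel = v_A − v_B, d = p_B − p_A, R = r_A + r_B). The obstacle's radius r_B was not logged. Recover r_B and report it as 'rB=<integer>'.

m = 6592
d = (16, 9);  v_rel = (8, -2),  |v_rel|² = 68
v_rel×d = (8)·(9) − (-2)·(16) = 104
since m = R²·68 − 104²:  R² = (10816 + 6592) / 68 = 256
R = √256 = 16  ⇒  r_B = 16 − 8 = 8

rB=8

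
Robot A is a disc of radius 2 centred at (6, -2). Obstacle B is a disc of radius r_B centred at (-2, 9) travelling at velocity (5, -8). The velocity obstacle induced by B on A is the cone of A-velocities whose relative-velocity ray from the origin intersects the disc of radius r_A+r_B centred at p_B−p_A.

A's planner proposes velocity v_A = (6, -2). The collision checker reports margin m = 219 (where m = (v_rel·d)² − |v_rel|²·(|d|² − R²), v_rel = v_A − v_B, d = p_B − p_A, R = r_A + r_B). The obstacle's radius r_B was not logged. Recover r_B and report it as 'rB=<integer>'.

m = 219
d = (-8, 11);  v_rel = (1, 6),  |v_rel|² = 37
v_rel×d = (1)·(11) − (6)·(-8) = 59
since m = R²·37 − 59²:  R² = (3481 + 219) / 37 = 100
R = √100 = 10  ⇒  r_B = 10 − 2 = 8

rB=8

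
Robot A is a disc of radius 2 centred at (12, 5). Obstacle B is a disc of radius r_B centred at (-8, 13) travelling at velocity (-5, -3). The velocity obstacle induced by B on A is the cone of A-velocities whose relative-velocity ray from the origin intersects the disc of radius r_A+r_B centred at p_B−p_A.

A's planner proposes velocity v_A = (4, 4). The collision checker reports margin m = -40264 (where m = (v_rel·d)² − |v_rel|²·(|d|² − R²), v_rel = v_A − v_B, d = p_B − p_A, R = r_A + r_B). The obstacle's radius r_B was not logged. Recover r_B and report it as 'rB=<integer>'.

m = -40264
d = (-20, 8);  v_rel = (9, 7),  |v_rel|² = 130
v_rel×d = (9)·(8) − (7)·(-20) = 212
since m = R²·130 − 212²:  R² = (44944 + -40264) / 130 = 36
R = √36 = 6  ⇒  r_B = 6 − 2 = 4

rB=4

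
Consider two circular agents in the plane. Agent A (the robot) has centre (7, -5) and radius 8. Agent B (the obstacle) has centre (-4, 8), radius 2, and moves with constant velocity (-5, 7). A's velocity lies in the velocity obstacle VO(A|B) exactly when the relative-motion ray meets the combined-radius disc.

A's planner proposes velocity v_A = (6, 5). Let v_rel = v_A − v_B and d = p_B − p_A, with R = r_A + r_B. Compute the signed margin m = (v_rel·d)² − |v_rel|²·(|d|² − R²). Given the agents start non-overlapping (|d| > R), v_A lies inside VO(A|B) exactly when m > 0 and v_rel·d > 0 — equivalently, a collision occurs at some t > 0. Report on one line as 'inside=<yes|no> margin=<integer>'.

d = (-11, 13),  |d|² = 290;  R = 8+2 = 10,  c = 290−10² = 190
v_rel = (11, -2),  |v_rel|² = 125;  v_rel·d = (11)·(-11) + (-2)·(13) = -147
125·t² + 294·t + 190 = 0  ⇒  m = (-147)² − 125·190 = -2141
m = -2141 < 0,  v_rel·d = -147 < 0  ⇒  outside

inside=no margin=-2141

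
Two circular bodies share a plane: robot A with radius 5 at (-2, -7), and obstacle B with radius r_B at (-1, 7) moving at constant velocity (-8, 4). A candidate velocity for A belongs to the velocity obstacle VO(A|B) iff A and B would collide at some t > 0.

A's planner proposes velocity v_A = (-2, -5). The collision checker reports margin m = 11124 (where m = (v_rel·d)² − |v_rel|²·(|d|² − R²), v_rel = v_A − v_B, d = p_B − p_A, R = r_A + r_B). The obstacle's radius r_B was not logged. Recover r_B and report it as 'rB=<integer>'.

m = 11124
d = (1, 14);  v_rel = (6, -9),  |v_rel|² = 117
v_rel×d = (6)·(14) − (-9)·(1) = 93
since m = R²·117 − 93²:  R² = (8649 + 11124) / 117 = 169
R = √169 = 13  ⇒  r_B = 13 − 5 = 8

rB=8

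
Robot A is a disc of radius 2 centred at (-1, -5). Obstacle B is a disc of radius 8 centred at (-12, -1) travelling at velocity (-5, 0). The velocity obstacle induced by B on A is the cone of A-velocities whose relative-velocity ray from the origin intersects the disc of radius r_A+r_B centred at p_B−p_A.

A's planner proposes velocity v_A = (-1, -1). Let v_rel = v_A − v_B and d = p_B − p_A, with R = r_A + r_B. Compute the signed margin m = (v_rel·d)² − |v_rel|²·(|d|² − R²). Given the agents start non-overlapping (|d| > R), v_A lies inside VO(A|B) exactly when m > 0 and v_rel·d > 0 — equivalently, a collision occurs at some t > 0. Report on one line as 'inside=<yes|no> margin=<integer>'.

d = (-11, 4),  |d|² = 137;  R = 2+8 = 10,  c = 137−10² = 37
v_rel = (4, -1),  |v_rel|² = 17;  v_rel·d = (4)·(-11) + (-1)·(4) = -48
17·t² + 96·t + 37 = 0  ⇒  m = (-48)² − 17·37 = 1675
m = 1675 > 0,  v_rel·d = -48 < 0  ⇒  outside

inside=no margin=1675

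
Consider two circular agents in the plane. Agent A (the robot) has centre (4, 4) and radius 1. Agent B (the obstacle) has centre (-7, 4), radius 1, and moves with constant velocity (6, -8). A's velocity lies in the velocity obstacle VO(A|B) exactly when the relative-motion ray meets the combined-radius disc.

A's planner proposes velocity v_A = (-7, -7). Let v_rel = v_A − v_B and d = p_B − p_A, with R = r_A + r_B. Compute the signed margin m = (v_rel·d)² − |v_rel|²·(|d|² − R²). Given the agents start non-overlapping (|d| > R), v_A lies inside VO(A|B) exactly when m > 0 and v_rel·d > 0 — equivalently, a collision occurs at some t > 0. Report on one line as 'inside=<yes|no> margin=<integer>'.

d = (-11, 0),  |d|² = 121;  R = 1+1 = 2,  c = 121−2² = 117
v_rel = (-13, 1),  |v_rel|² = 170;  v_rel·d = (-13)·(-11) + (1)·(0) = 143
170·t² − 286·t + 117 = 0  ⇒  m = 143² − 170·117 = 559
m = 559 > 0,  v_rel·d = 143 > 0  ⇒  inside

inside=yes margin=559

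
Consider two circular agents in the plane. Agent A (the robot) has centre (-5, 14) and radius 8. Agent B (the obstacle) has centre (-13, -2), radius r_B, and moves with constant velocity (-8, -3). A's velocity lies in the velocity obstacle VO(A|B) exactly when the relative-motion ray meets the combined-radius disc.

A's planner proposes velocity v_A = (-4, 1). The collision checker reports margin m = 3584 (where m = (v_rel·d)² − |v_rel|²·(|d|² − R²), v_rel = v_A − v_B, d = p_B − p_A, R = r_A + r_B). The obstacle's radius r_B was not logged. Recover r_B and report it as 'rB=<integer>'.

m = 3584
d = (-8, -16);  v_rel = (4, 4),  |v_rel|² = 32
v_rel×d = (4)·(-16) − (4)·(-8) = -32
since m = R²·32 − (-32)²:  R² = (1024 + 3584) / 32 = 144
R = √144 = 12  ⇒  r_B = 12 − 8 = 4

rB=4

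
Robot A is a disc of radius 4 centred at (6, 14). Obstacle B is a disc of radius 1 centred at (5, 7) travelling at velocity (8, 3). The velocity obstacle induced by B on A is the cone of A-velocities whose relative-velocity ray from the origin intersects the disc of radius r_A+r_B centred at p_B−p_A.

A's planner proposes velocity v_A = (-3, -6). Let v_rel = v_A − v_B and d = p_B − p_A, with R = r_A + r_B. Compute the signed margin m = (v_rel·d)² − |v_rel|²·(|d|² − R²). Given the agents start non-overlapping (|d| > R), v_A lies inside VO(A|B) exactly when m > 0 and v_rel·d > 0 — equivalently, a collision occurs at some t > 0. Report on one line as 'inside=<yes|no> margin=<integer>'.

d = (-1, -7),  |d|² = 50;  R = 4+1 = 5,  c = 50−5² = 25
v_rel = (-11, -9),  |v_rel|² = 202;  v_rel·d = (-11)·(-1) + (-9)·(-7) = 74
202·t² − 148·t + 25 = 0  ⇒  m = 74² − 202·25 = 426
m = 426 > 0,  v_rel·d = 74 > 0  ⇒  inside

inside=yes margin=426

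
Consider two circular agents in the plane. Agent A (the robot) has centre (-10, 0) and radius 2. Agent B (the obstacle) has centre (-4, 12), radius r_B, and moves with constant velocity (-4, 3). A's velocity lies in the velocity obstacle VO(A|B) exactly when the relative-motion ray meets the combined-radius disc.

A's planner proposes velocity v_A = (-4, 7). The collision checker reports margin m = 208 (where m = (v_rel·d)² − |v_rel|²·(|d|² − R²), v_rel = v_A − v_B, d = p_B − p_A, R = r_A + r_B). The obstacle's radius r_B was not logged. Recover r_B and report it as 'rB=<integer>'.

m = 208
d = (6, 12);  v_rel = (0, 4),  |v_rel|² = 16
v_rel×d = (0)·(12) − (4)·(6) = -24
since m = R²·16 − (-24)²:  R² = (576 + 208) / 16 = 49
R = √49 = 7  ⇒  r_B = 7 − 2 = 5

rB=5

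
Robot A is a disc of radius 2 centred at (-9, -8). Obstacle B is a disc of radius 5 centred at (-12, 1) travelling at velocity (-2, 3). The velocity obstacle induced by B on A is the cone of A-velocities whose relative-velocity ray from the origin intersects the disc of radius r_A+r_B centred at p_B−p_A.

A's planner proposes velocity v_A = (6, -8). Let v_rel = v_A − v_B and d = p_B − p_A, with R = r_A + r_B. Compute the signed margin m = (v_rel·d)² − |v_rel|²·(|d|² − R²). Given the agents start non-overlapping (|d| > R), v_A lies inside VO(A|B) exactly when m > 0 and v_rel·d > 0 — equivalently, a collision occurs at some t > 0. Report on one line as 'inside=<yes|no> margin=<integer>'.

d = (-3, 9),  |d|² = 90;  R = 2+5 = 7,  c = 90−7² = 41
v_rel = (8, -11),  |v_rel|² = 185;  v_rel·d = (8)·(-3) + (-11)·(9) = -123
185·t² + 246·t + 41 = 0  ⇒  m = (-123)² − 185·41 = 7544
m = 7544 > 0,  v_rel·d = -123 < 0  ⇒  outside

inside=no margin=7544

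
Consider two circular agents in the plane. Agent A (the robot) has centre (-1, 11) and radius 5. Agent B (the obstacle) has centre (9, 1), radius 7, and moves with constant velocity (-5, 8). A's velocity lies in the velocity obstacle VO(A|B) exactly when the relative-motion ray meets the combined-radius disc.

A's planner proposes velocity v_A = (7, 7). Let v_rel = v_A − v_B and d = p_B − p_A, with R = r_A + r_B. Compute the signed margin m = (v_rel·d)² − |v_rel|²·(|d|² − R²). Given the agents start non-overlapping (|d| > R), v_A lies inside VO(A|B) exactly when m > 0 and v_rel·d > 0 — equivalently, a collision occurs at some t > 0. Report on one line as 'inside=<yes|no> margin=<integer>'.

d = (10, -10),  |d|² = 200;  R = 5+7 = 12,  c = 200−12² = 56
v_rel = (12, -1),  |v_rel|² = 145;  v_rel·d = (12)·(10) + (-1)·(-10) = 130
145·t² − 260·t + 56 = 0  ⇒  m = 130² − 145·56 = 8780
m = 8780 > 0,  v_rel·d = 130 > 0  ⇒  inside

inside=yes margin=8780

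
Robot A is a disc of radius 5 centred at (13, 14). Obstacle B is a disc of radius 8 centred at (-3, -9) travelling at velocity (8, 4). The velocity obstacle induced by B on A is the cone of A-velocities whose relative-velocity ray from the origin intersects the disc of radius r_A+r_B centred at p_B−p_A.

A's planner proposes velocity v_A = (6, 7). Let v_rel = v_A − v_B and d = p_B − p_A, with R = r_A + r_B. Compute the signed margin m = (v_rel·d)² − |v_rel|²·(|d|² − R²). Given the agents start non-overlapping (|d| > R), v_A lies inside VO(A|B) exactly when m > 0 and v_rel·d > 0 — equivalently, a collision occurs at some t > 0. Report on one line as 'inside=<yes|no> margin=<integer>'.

d = (-16, -23),  |d|² = 785;  R = 5+8 = 13,  c = 785−13² = 616
v_rel = (-2, 3),  |v_rel|² = 13;  v_rel·d = (-2)·(-16) + (3)·(-23) = -37
13·t² + 74·t + 616 = 0  ⇒  m = (-37)² − 13·616 = -6639
m = -6639 < 0,  v_rel·d = -37 < 0  ⇒  outside

inside=no margin=-6639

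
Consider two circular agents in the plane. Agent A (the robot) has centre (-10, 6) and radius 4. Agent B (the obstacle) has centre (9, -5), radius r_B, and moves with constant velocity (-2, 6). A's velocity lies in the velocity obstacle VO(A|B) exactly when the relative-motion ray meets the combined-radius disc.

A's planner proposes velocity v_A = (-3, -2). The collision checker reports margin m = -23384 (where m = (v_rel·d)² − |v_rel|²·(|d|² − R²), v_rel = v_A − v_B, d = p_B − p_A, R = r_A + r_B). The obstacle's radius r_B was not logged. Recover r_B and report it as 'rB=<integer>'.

m = -23384
d = (19, -11);  v_rel = (-1, -8),  |v_rel|² = 65
v_rel×d = (-1)·(-11) − (-8)·(19) = 163
since m = R²·65 − 163²:  R² = (26569 + -23384) / 65 = 49
R = √49 = 7  ⇒  r_B = 7 − 4 = 3

rB=3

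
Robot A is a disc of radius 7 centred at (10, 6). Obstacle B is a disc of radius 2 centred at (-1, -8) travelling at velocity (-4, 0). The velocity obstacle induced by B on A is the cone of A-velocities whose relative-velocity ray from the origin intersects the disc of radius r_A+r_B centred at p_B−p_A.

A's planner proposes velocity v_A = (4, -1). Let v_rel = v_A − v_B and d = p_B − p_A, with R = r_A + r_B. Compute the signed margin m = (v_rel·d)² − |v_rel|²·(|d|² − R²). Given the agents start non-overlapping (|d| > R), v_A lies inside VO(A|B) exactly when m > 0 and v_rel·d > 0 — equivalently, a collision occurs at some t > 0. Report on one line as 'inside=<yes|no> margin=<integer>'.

d = (-11, -14),  |d|² = 317;  R = 7+2 = 9,  c = 317−9² = 236
v_rel = (8, -1),  |v_rel|² = 65;  v_rel·d = (8)·(-11) + (-1)·(-14) = -74
65·t² + 148·t + 236 = 0  ⇒  m = (-74)² − 65·236 = -9864
m = -9864 < 0,  v_rel·d = -74 < 0  ⇒  outside

inside=no margin=-9864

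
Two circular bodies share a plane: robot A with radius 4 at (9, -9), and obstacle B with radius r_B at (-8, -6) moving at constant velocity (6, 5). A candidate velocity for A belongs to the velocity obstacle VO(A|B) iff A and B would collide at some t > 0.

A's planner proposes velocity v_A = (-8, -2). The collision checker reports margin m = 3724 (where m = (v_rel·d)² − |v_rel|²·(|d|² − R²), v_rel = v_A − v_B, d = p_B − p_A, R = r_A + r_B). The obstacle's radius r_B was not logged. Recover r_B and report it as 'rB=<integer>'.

m = 3724
d = (-17, 3);  v_rel = (-14, -7),  |v_rel|² = 245
v_rel×d = (-14)·(3) − (-7)·(-17) = -161
since m = R²·245 − (-161)²:  R² = (25921 + 3724) / 245 = 121
R = √121 = 11  ⇒  r_B = 11 − 4 = 7

rB=7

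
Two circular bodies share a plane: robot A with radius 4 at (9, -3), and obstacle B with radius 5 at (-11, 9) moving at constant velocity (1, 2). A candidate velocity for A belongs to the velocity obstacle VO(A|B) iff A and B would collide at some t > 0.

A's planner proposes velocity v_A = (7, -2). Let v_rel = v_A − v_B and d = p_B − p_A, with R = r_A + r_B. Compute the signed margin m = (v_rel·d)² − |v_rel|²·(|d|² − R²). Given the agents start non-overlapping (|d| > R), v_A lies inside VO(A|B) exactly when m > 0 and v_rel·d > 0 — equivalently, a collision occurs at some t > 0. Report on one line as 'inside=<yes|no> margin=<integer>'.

d = (-20, 12),  |d|² = 544;  R = 4+5 = 9,  c = 544−9² = 463
v_rel = (6, -4),  |v_rel|² = 52;  v_rel·d = (6)·(-20) + (-4)·(12) = -168
52·t² + 336·t + 463 = 0  ⇒  m = (-168)² − 52·463 = 4148
m = 4148 > 0,  v_rel·d = -168 < 0  ⇒  outside

inside=no margin=4148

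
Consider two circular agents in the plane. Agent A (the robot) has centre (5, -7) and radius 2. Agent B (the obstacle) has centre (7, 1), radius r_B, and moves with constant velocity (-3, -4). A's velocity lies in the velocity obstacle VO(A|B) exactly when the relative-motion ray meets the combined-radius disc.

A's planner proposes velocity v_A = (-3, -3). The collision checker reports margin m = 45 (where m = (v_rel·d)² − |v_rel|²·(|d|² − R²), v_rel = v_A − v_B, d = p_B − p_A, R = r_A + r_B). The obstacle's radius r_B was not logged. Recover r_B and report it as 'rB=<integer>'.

m = 45
d = (2, 8);  v_rel = (0, 1),  |v_rel|² = 1
v_rel×d = (0)·(8) − (1)·(2) = -2
since m = R²·1 − (-2)²:  R² = (4 + 45) / 1 = 49
R = √49 = 7  ⇒  r_B = 7 − 2 = 5

rB=5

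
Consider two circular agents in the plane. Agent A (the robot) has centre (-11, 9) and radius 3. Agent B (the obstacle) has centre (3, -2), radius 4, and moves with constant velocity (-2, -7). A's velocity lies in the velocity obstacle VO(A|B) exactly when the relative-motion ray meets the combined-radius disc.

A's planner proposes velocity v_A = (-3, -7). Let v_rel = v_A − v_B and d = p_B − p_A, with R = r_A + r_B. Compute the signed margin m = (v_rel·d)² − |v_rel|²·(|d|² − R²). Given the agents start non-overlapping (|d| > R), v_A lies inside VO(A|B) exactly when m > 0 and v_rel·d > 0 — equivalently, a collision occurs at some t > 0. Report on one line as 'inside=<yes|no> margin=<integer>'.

d = (14, -11),  |d|² = 317;  R = 3+4 = 7,  c = 317−7² = 268
v_rel = (-1, 0),  |v_rel|² = 1;  v_rel·d = (-1)·(14) + (0)·(-11) = -14
1·t² + 28·t + 268 = 0  ⇒  m = (-14)² − 1·268 = -72
m = -72 < 0,  v_rel·d = -14 < 0  ⇒  outside

inside=no margin=-72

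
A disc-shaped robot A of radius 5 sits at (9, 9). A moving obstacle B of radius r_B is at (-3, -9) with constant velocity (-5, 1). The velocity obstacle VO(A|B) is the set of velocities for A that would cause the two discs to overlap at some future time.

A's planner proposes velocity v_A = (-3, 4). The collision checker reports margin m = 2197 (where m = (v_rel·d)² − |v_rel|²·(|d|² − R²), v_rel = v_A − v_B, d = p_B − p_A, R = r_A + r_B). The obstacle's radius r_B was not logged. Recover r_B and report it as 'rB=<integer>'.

m = 2197
d = (-12, -18);  v_rel = (2, 3),  |v_rel|² = 13
v_rel×d = (2)·(-18) − (3)·(-12) = 0
since m = R²·13 − 0²:  R² = (0 + 2197) / 13 = 169
R = √169 = 13  ⇒  r_B = 13 − 5 = 8

rB=8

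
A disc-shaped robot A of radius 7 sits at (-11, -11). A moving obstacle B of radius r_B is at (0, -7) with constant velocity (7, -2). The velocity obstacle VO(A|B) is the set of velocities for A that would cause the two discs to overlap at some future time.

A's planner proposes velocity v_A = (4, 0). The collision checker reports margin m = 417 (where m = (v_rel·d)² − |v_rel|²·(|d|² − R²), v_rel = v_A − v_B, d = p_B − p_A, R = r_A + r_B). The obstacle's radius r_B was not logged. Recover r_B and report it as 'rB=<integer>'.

m = 417
d = (11, 4);  v_rel = (-3, 2),  |v_rel|² = 13
v_rel×d = (-3)·(4) − (2)·(11) = -34
since m = R²·13 − (-34)²:  R² = (1156 + 417) / 13 = 121
R = √121 = 11  ⇒  r_B = 11 − 7 = 4

rB=4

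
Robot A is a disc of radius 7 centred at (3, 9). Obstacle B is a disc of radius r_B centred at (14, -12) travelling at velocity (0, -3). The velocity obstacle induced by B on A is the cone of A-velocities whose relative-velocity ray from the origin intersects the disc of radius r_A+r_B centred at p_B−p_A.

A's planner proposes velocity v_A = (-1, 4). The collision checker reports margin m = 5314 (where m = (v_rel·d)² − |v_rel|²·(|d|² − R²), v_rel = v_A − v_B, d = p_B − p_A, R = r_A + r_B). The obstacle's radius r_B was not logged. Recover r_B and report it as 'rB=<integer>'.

m = 5314
d = (11, -21);  v_rel = (-1, 7),  |v_rel|² = 50
v_rel×d = (-1)·(-21) − (7)·(11) = -56
since m = R²·50 − (-56)²:  R² = (3136 + 5314) / 50 = 169
R = √169 = 13  ⇒  r_B = 13 − 7 = 6

rB=6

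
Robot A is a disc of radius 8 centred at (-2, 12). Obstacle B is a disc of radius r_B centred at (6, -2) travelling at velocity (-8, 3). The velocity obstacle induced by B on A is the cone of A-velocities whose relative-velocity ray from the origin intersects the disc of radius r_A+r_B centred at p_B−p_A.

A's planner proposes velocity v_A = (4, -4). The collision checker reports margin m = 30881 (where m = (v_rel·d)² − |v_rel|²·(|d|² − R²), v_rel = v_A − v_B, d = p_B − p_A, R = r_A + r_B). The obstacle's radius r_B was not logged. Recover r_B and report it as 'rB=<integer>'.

m = 30881
d = (8, -14);  v_rel = (12, -7),  |v_rel|² = 193
v_rel×d = (12)·(-14) − (-7)·(8) = -112
since m = R²·193 − (-112)²:  R² = (12544 + 30881) / 193 = 225
R = √225 = 15  ⇒  r_B = 15 − 8 = 7

rB=7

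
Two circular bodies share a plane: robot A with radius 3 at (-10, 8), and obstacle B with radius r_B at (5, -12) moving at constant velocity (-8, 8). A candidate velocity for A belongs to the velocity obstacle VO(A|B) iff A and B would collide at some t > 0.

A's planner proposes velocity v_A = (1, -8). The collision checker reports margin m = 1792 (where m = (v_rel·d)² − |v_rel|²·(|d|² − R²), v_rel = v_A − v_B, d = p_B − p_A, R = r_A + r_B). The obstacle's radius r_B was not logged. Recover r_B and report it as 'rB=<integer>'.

m = 1792
d = (15, -20);  v_rel = (9, -16),  |v_rel|² = 337
v_rel×d = (9)·(-20) − (-16)·(15) = 60
since m = R²·337 − 60²:  R² = (3600 + 1792) / 337 = 16
R = √16 = 4  ⇒  r_B = 4 − 3 = 1

rB=1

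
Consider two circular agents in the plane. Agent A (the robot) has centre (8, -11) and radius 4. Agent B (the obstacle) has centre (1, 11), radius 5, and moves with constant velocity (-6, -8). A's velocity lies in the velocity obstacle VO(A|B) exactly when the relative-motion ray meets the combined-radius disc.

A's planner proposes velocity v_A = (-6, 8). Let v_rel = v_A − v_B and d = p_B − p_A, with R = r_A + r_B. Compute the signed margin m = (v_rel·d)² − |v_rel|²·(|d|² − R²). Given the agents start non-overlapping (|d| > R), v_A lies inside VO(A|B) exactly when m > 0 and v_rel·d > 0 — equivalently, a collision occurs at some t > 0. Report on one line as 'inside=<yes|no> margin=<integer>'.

d = (-7, 22),  |d|² = 533;  R = 4+5 = 9,  c = 533−9² = 452
v_rel = (0, 16),  |v_rel|² = 256;  v_rel·d = (0)·(-7) + (16)·(22) = 352
256·t² − 704·t + 452 = 0  ⇒  m = 352² − 256·452 = 8192
m = 8192 > 0,  v_rel·d = 352 > 0  ⇒  inside

inside=yes margin=8192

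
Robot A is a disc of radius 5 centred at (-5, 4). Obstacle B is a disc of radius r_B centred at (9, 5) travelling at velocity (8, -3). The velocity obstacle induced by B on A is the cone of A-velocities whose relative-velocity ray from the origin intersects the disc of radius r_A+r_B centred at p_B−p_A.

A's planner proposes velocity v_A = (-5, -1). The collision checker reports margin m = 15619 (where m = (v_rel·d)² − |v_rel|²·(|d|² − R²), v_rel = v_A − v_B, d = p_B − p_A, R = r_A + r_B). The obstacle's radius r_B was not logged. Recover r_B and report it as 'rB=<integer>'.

m = 15619
d = (14, 1);  v_rel = (-13, 2),  |v_rel|² = 173
v_rel×d = (-13)·(1) − (2)·(14) = -41
since m = R²·173 − (-41)²:  R² = (1681 + 15619) / 173 = 100
R = √100 = 10  ⇒  r_B = 10 − 5 = 5

rB=5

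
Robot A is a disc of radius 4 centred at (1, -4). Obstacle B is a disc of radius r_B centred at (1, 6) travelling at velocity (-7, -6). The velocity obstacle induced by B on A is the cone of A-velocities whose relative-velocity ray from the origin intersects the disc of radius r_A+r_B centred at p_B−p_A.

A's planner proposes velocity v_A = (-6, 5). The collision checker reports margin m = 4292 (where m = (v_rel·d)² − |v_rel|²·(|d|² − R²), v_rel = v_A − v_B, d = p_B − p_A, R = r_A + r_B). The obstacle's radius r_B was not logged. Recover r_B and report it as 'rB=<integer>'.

m = 4292
d = (0, 10);  v_rel = (1, 11),  |v_rel|² = 122
v_rel×d = (1)·(10) − (11)·(0) = 10
since m = R²·122 − 10²:  R² = (100 + 4292) / 122 = 36
R = √36 = 6  ⇒  r_B = 6 − 4 = 2

rB=2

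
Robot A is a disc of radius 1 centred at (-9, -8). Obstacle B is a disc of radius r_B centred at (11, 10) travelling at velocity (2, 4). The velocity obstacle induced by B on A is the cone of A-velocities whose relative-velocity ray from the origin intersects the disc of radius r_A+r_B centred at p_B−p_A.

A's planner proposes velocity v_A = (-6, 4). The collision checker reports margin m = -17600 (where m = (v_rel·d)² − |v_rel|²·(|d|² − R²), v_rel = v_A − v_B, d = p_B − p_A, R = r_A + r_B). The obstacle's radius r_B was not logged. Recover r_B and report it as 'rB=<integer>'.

m = -17600
d = (20, 18);  v_rel = (-8, 0),  |v_rel|² = 64
v_rel×d = (-8)·(18) − (0)·(20) = -144
since m = R²·64 − (-144)²:  R² = (20736 + -17600) / 64 = 49
R = √49 = 7  ⇒  r_B = 7 − 1 = 6

rB=6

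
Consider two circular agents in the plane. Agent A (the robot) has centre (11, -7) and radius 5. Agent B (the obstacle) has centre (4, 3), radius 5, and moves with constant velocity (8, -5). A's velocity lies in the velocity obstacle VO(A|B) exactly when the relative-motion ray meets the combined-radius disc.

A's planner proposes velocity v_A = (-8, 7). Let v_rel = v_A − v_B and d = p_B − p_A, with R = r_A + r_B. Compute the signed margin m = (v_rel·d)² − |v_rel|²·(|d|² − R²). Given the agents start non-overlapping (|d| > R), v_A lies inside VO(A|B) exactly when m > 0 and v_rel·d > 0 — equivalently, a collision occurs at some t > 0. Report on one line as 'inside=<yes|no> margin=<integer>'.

d = (-7, 10),  |d|² = 149;  R = 5+5 = 10,  c = 149−10² = 49
v_rel = (-16, 12),  |v_rel|² = 400;  v_rel·d = (-16)·(-7) + (12)·(10) = 232
400·t² − 464·t + 49 = 0  ⇒  m = 232² − 400·49 = 34224
m = 34224 > 0,  v_rel·d = 232 > 0  ⇒  inside

inside=yes margin=34224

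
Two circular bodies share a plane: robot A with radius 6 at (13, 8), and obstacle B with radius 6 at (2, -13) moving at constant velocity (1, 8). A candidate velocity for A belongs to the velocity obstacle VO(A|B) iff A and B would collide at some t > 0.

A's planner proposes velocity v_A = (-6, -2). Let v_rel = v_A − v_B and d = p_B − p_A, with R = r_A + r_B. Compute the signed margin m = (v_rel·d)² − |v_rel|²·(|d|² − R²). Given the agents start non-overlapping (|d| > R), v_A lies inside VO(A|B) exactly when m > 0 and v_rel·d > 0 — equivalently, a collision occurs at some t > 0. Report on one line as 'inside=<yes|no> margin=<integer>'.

d = (-11, -21),  |d|² = 562;  R = 6+6 = 12,  c = 562−12² = 418
v_rel = (-7, -10),  |v_rel|² = 149;  v_rel·d = (-7)·(-11) + (-10)·(-21) = 287
149·t² − 574·t + 418 = 0  ⇒  m = 287² − 149·418 = 20087
m = 20087 > 0,  v_rel·d = 287 > 0  ⇒  inside

inside=yes margin=20087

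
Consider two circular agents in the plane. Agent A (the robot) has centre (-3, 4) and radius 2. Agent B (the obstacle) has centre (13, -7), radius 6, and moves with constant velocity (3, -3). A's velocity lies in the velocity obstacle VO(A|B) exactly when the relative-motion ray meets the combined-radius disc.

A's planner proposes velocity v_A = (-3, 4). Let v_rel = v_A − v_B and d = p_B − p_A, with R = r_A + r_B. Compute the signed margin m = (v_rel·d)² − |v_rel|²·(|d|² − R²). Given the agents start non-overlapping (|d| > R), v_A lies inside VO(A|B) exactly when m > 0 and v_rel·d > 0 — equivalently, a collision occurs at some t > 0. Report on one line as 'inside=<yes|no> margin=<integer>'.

d = (16, -11),  |d|² = 377;  R = 2+6 = 8,  c = 377−8² = 313
v_rel = (-6, 7),  |v_rel|² = 85;  v_rel·d = (-6)·(16) + (7)·(-11) = -173
85·t² + 346·t + 313 = 0  ⇒  m = (-173)² − 85·313 = 3324
m = 3324 > 0,  v_rel·d = -173 < 0  ⇒  outside

inside=no margin=3324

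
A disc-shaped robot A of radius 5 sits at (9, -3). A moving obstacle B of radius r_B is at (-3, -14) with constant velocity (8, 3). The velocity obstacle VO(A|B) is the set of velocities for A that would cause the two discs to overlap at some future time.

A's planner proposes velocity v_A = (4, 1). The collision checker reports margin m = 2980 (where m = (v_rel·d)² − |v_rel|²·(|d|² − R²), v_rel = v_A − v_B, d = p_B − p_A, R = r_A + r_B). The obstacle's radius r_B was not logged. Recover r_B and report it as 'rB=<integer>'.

m = 2980
d = (-12, -11);  v_rel = (-4, -2),  |v_rel|² = 20
v_rel×d = (-4)·(-11) − (-2)·(-12) = 20
since m = R²·20 − 20²:  R² = (400 + 2980) / 20 = 169
R = √169 = 13  ⇒  r_B = 13 − 5 = 8

rB=8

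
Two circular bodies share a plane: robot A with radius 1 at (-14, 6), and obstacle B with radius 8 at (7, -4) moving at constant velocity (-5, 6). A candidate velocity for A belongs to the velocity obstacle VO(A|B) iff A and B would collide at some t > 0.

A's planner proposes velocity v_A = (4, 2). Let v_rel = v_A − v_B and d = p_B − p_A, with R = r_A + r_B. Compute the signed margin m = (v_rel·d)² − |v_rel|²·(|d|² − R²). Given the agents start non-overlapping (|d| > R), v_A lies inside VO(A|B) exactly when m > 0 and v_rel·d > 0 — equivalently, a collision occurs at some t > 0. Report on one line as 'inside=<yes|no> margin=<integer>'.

d = (21, -10),  |d|² = 541;  R = 1+8 = 9,  c = 541−9² = 460
v_rel = (9, -4),  |v_rel|² = 97;  v_rel·d = (9)·(21) + (-4)·(-10) = 229
97·t² − 458·t + 460 = 0  ⇒  m = 229² − 97·460 = 7821
m = 7821 > 0,  v_rel·d = 229 > 0  ⇒  inside

inside=yes margin=7821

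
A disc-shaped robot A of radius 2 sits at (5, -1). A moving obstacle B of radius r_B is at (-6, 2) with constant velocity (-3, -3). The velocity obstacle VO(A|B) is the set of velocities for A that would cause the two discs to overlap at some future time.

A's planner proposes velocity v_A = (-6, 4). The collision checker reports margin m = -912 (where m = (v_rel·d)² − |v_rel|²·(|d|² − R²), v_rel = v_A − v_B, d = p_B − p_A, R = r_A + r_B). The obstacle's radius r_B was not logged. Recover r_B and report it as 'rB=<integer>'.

m = -912
d = (-11, 3);  v_rel = (-3, 7),  |v_rel|² = 58
v_rel×d = (-3)·(3) − (7)·(-11) = 68
since m = R²·58 − 68²:  R² = (4624 + -912) / 58 = 64
R = √64 = 8  ⇒  r_B = 8 − 2 = 6

rB=6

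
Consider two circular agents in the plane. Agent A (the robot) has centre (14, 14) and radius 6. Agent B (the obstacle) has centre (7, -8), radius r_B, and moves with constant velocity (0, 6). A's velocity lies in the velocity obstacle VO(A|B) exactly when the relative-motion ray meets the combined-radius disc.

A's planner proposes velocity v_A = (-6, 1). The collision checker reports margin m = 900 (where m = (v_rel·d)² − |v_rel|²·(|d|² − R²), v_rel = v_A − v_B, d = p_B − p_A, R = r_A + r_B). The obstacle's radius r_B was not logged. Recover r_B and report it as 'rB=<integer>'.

m = 900
d = (-7, -22);  v_rel = (-6, -5),  |v_rel|² = 61
v_rel×d = (-6)·(-22) − (-5)·(-7) = 97
since m = R²·61 − 97²:  R² = (9409 + 900) / 61 = 169
R = √169 = 13  ⇒  r_B = 13 − 6 = 7

rB=7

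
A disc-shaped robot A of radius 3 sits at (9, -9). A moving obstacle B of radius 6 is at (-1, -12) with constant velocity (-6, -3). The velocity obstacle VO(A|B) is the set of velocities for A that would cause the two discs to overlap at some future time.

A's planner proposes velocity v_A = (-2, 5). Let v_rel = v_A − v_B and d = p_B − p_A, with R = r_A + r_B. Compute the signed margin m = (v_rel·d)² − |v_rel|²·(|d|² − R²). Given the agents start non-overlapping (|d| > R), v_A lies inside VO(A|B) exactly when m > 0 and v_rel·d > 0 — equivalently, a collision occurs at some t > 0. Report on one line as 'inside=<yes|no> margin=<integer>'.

d = (-10, -3),  |d|² = 109;  R = 3+6 = 9,  c = 109−9² = 28
v_rel = (4, 8),  |v_rel|² = 80;  v_rel·d = (4)·(-10) + (8)·(-3) = -64
80·t² + 128·t + 28 = 0  ⇒  m = (-64)² − 80·28 = 1856
m = 1856 > 0,  v_rel·d = -64 < 0  ⇒  outside

inside=no margin=1856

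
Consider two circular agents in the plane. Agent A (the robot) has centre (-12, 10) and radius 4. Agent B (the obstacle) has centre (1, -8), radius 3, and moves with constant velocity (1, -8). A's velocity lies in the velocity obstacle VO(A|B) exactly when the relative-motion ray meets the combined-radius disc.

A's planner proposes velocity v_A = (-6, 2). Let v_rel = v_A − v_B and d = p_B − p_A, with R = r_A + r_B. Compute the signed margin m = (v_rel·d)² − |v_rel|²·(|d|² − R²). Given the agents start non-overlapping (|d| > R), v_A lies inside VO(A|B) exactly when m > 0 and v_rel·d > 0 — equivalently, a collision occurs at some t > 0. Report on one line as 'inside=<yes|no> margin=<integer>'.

d = (13, -18),  |d|² = 493;  R = 4+3 = 7,  c = 493−7² = 444
v_rel = (-7, 10),  |v_rel|² = 149;  v_rel·d = (-7)·(13) + (10)·(-18) = -271
149·t² + 542·t + 444 = 0  ⇒  m = (-271)² − 149·444 = 7285
m = 7285 > 0,  v_rel·d = -271 < 0  ⇒  outside

inside=no margin=7285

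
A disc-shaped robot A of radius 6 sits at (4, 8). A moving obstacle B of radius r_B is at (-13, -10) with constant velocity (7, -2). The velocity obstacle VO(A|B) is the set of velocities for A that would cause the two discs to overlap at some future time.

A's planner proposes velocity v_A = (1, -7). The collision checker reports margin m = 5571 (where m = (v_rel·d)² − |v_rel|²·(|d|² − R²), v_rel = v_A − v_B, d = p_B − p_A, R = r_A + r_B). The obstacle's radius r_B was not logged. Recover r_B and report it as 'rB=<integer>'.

m = 5571
d = (-17, -18);  v_rel = (-6, -5),  |v_rel|² = 61
v_rel×d = (-6)·(-18) − (-5)·(-17) = 23
since m = R²·61 − 23²:  R² = (529 + 5571) / 61 = 100
R = √100 = 10  ⇒  r_B = 10 − 6 = 4

rB=4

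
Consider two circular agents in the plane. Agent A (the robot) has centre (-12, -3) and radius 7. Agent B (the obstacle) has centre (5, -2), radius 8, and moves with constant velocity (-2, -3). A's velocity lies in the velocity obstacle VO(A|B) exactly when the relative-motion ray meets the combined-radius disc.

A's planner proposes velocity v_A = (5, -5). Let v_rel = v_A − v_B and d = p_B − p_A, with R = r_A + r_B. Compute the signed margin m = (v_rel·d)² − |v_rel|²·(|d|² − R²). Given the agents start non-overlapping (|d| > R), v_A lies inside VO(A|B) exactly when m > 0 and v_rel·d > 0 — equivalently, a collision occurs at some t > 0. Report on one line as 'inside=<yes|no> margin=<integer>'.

d = (17, 1),  |d|² = 290;  R = 7+8 = 15,  c = 290−15² = 65
v_rel = (7, -2),  |v_rel|² = 53;  v_rel·d = (7)·(17) + (-2)·(1) = 117
53·t² − 234·t + 65 = 0  ⇒  m = 117² − 53·65 = 10244
m = 10244 > 0,  v_rel·d = 117 > 0  ⇒  inside

inside=yes margin=10244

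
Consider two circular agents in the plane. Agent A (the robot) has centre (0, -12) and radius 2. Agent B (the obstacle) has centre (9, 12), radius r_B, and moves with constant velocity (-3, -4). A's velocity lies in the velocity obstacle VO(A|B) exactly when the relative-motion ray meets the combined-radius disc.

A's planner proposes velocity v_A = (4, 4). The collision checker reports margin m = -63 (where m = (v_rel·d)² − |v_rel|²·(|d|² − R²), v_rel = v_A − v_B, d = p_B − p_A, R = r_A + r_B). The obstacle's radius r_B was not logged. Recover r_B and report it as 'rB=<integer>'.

m = -63
d = (9, 24);  v_rel = (7, 8),  |v_rel|² = 113
v_rel×d = (7)·(24) − (8)·(9) = 96
since m = R²·113 − 96²:  R² = (9216 + -63) / 113 = 81
R = √81 = 9  ⇒  r_B = 9 − 2 = 7

rB=7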